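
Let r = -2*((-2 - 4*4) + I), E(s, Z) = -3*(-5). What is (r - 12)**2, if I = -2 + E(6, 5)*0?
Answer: 784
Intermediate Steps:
E(s, Z) = 15
I = -2 (I = -2 + 15*0 = -2 + 0 = -2)
r = 40 (r = -2*((-2 - 4*4) - 2) = -2*((-2 - 16) - 2) = -2*(-18 - 2) = -2*(-20) = 40)
(r - 12)**2 = (40 - 12)**2 = 28**2 = 784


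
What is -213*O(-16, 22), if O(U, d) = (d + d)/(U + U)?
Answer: 2343/8 ≈ 292.88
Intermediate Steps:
O(U, d) = d/U (O(U, d) = (2*d)/((2*U)) = (2*d)*(1/(2*U)) = d/U)
-213*O(-16, 22) = -4686/(-16) = -4686*(-1)/16 = -213*(-11/8) = 2343/8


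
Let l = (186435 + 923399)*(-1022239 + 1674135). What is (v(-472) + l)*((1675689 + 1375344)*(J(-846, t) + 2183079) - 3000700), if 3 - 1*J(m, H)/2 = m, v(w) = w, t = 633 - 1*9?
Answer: 4822699099299111161065272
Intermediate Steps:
t = 624 (t = 633 - 9 = 624)
J(m, H) = 6 - 2*m
l = 723496345264 (l = 1109834*651896 = 723496345264)
(v(-472) + l)*((1675689 + 1375344)*(J(-846, t) + 2183079) - 3000700) = (-472 + 723496345264)*((1675689 + 1375344)*((6 - 2*(-846)) + 2183079) - 3000700) = 723496344792*(3051033*((6 + 1692) + 2183079) - 3000700) = 723496344792*(3051033*(1698 + 2183079) - 3000700) = 723496344792*(3051033*2184777 - 3000700) = 723496344792*(6665826724641 - 3000700) = 723496344792*6665823723941 = 4822699099299111161065272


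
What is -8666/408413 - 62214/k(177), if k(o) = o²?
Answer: -8560167832/4265056959 ≈ -2.0070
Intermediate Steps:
-8666/408413 - 62214/k(177) = -8666/408413 - 62214/(177²) = -8666*1/408413 - 62214/31329 = -8666/408413 - 62214*1/31329 = -8666/408413 - 20738/10443 = -8560167832/4265056959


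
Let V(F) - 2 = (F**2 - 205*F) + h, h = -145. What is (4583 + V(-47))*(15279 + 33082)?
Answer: 787510524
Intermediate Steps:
V(F) = -143 + F**2 - 205*F (V(F) = 2 + ((F**2 - 205*F) - 145) = 2 + (-145 + F**2 - 205*F) = -143 + F**2 - 205*F)
(4583 + V(-47))*(15279 + 33082) = (4583 + (-143 + (-47)**2 - 205*(-47)))*(15279 + 33082) = (4583 + (-143 + 2209 + 9635))*48361 = (4583 + 11701)*48361 = 16284*48361 = 787510524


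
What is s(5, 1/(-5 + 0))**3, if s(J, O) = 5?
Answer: 125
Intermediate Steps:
s(5, 1/(-5 + 0))**3 = 5**3 = 125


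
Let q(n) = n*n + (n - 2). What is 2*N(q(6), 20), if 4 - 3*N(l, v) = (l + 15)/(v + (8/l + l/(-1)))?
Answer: 122/27 ≈ 4.5185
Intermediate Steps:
q(n) = -2 + n + n² (q(n) = n² + (-2 + n) = -2 + n + n²)
N(l, v) = 4/3 - (15 + l)/(3*(v - l + 8/l)) (N(l, v) = 4/3 - (l + 15)/(3*(v + (8/l + l/(-1)))) = 4/3 - (15 + l)/(3*(v + (8/l + l*(-1)))) = 4/3 - (15 + l)/(3*(v + (8/l - l))) = 4/3 - (15 + l)/(3*(v + (-l + 8/l))) = 4/3 - (15 + l)/(3*(v - l + 8/l)))
2*N(q(6), 20) = 2*((32 - 15*(-2 + 6 + 6²) - 5*(-2 + 6 + 6²)² + 4*(-2 + 6 + 6²)*20)/(3*(8 - (-2 + 6 + 6²)² + (-2 + 6 + 6²)*20))) = 2*((32 - 15*(-2 + 6 + 36) - 5*(-2 + 6 + 36)² + 4*(-2 + 6 + 36)*20)/(3*(8 - (-2 + 6 + 36)² + (-2 + 6 + 36)*20))) = 2*((32 - 15*40 - 5*40² + 4*40*20)/(3*(8 - 1*40² + 40*20))) = 2*((32 - 600 - 5*1600 + 3200)/(3*(8 - 1*1600 + 800))) = 2*((32 - 600 - 8000 + 3200)/(3*(8 - 1600 + 800))) = 2*((⅓)*(-5368)/(-792)) = 2*((⅓)*(-1/792)*(-5368)) = 2*(61/27) = 122/27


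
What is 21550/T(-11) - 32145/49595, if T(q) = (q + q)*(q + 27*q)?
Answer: 12156539/4800796 ≈ 2.5322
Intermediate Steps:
T(q) = 56*q**2 (T(q) = (2*q)*(28*q) = 56*q**2)
21550/T(-11) - 32145/49595 = 21550/((56*(-11)**2)) - 32145/49595 = 21550/((56*121)) - 32145*1/49595 = 21550/6776 - 6429/9919 = 21550*(1/6776) - 6429/9919 = 10775/3388 - 6429/9919 = 12156539/4800796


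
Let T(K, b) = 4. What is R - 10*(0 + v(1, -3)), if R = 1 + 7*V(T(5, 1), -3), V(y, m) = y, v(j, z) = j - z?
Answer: -11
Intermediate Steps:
R = 29 (R = 1 + 7*4 = 1 + 28 = 29)
R - 10*(0 + v(1, -3)) = 29 - 10*(0 + (1 - 1*(-3))) = 29 - 10*(0 + (1 + 3)) = 29 - 10*(0 + 4) = 29 - 10*4 = 29 - 40 = -11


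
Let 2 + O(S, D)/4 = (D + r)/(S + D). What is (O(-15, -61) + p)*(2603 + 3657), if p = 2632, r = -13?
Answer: 312561800/19 ≈ 1.6451e+7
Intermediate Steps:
O(S, D) = -8 + 4*(-13 + D)/(D + S) (O(S, D) = -8 + 4*((D - 13)/(S + D)) = -8 + 4*((-13 + D)/(D + S)) = -8 + 4*(-13 + D)/(D + S))
(O(-15, -61) + p)*(2603 + 3657) = (4*(-13 - 1*(-61) - 2*(-15))/(-61 - 15) + 2632)*(2603 + 3657) = (4*(-13 + 61 + 30)/(-76) + 2632)*6260 = (4*(-1/76)*78 + 2632)*6260 = (-78/19 + 2632)*6260 = (49930/19)*6260 = 312561800/19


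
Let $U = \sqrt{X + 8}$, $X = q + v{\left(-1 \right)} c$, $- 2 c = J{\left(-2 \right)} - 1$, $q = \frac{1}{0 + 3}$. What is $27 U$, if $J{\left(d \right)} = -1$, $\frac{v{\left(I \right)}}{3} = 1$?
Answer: $9 \sqrt{102} \approx 90.896$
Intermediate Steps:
$v{\left(I \right)} = 3$ ($v{\left(I \right)} = 3 \cdot 1 = 3$)
$q = \frac{1}{3} \approx 0.33333$
$c = 1$ ($c = - \frac{-1 - 1}{2} = \left(- \frac{1}{2}\right) \left(-2\right) = 1$)
$X = \frac{10}{3}$ ($X = \frac{1}{3} + 3 \cdot 1 = \frac{1}{3} + 3 = \frac{10}{3} \approx 3.3333$)
$U = \frac{\sqrt{102}}{3}$ ($U = \sqrt{\frac{10}{3} + 8} = \sqrt{\frac{34}{3}} = \frac{\sqrt{102}}{3} \approx 3.3665$)
$27 U = 27 \frac{\sqrt{102}}{3} = 9 \sqrt{102}$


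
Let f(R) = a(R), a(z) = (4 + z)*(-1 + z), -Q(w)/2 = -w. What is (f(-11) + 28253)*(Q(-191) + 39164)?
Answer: 1098965534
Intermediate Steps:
Q(w) = 2*w (Q(w) = -(-2)*w = 2*w)
a(z) = (-1 + z)*(4 + z)
f(R) = -4 + R² + 3*R
(f(-11) + 28253)*(Q(-191) + 39164) = ((-4 + (-11)² + 3*(-11)) + 28253)*(2*(-191) + 39164) = ((-4 + 121 - 33) + 28253)*(-382 + 39164) = (84 + 28253)*38782 = 28337*38782 = 1098965534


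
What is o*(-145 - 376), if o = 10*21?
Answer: -109410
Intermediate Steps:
o = 210
o*(-145 - 376) = 210*(-145 - 376) = 210*(-521) = -109410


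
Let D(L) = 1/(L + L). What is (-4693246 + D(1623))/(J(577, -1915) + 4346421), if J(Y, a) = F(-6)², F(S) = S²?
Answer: -15234276515/14112689382 ≈ -1.0795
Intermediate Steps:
J(Y, a) = 1296 (J(Y, a) = ((-6)²)² = 36² = 1296)
D(L) = 1/(2*L)
(-4693246 + D(1623))/(J(577, -1915) + 4346421) = (-4693246 + (½)/1623)/(1296 + 4346421) = (-4693246 + (½)*(1/1623))/4347717 = (-4693246 + 1/3246)*(1/4347717) = -15234276515/3246*1/4347717 = -15234276515/14112689382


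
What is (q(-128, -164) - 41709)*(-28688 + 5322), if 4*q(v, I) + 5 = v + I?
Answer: 1952614839/2 ≈ 9.7631e+8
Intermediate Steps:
q(v, I) = -5/4 + I/4 + v/4 (q(v, I) = -5/4 + (v + I)/4 = -5/4 + (I + v)/4 = -5/4 + (I/4 + v/4) = -5/4 + I/4 + v/4)
(q(-128, -164) - 41709)*(-28688 + 5322) = ((-5/4 + (¼)*(-164) + (¼)*(-128)) - 41709)*(-28688 + 5322) = ((-5/4 - 41 - 32) - 41709)*(-23366) = (-297/4 - 41709)*(-23366) = -167133/4*(-23366) = 1952614839/2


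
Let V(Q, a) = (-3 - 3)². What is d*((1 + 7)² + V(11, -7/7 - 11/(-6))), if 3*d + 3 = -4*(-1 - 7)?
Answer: 2900/3 ≈ 966.67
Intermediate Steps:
V(Q, a) = 36 (V(Q, a) = (-6)² = 36)
d = 29/3 (d = -1 + (-4*(-1 - 7))/3 = -1 + (-4*(-8))/3 = -1 + (⅓)*32 = -1 + 32/3 = 29/3 ≈ 9.6667)
d*((1 + 7)² + V(11, -7/7 - 11/(-6))) = 29*((1 + 7)² + 36)/3 = 29*(8² + 36)/3 = 29*(64 + 36)/3 = (29/3)*100 = 2900/3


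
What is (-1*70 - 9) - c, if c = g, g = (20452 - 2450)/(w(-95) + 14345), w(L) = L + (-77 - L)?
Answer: -572587/7134 ≈ -80.262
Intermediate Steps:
w(L) = -77
g = 9001/7134 (g = (20452 - 2450)/(-77 + 14345) = 18002/14268 = 18002*(1/14268) = 9001/7134 ≈ 1.2617)
c = 9001/7134 ≈ 1.2617
(-1*70 - 9) - c = (-1*70 - 9) - 1*9001/7134 = (-70 - 9) - 9001/7134 = -79 - 9001/7134 = -572587/7134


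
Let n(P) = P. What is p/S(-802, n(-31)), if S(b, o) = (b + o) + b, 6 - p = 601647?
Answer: 200547/545 ≈ 367.98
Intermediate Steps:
p = -601641 (p = 6 - 1*601647 = 6 - 601647 = -601641)
S(b, o) = o + 2*b
p/S(-802, n(-31)) = -601641/(-31 + 2*(-802)) = -601641/(-31 - 1604) = -601641/(-1635) = -601641*(-1/1635) = 200547/545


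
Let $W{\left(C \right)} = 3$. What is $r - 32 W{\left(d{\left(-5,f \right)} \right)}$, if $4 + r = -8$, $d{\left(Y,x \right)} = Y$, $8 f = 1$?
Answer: $-108$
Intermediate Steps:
$f = \frac{1}{8}$ ($f = \frac{1}{8} \cdot 1 = \frac{1}{8} \approx 0.125$)
$r = -12$ ($r = -4 - 8 = -12$)
$r - 32 W{\left(d{\left(-5,f \right)} \right)} = -12 - 96 = -108$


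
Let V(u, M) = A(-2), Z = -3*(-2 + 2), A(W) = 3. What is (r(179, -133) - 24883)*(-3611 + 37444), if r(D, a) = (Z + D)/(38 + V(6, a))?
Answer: -34510471992/41 ≈ -8.4172e+8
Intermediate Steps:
Z = 0 (Z = -3*0 = 0)
V(u, M) = 3
r(D, a) = D/41 (r(D, a) = (0 + D)/(38 + 3) = D/41)
(r(179, -133) - 24883)*(-3611 + 37444) = ((1/41)*179 - 24883)*(-3611 + 37444) = (179/41 - 24883)*33833 = -1020024/41*33833 = -34510471992/41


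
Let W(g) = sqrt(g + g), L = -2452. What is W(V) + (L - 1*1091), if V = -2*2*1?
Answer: -3543 + 2*I*sqrt(2) ≈ -3543.0 + 2.8284*I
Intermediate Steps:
V = -4 (V = -4*1 = -4)
W(g) = sqrt(2)*sqrt(g) (W(g) = sqrt(2*g) = sqrt(2)*sqrt(g))
W(V) + (L - 1*1091) = sqrt(2)*sqrt(-4) + (-2452 - 1*1091) = sqrt(2)*(2*I) + (-2452 - 1091) = 2*I*sqrt(2) - 3543 = -3543 + 2*I*sqrt(2)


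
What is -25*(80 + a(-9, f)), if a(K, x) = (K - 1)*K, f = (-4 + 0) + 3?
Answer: -4250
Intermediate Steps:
f = -1 (f = -4 + 3 = -1)
a(K, x) = K*(-1 + K) (a(K, x) = (-1 + K)*K = K*(-1 + K))
-25*(80 + a(-9, f)) = -25*(80 - 9*(-1 - 9)) = -25*(80 - 9*(-10)) = -25*(80 + 90) = -25*170 = -4250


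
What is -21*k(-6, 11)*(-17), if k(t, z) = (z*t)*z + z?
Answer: -255255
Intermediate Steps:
k(t, z) = z + t*z**2 (k(t, z) = (t*z)*z + z = t*z**2 + z = z + t*z**2)
-21*k(-6, 11)*(-17) = -231*(1 - 6*11)*(-17) = -231*(1 - 66)*(-17) = -231*(-65)*(-17) = -21*(-715)*(-17) = 15015*(-17) = -255255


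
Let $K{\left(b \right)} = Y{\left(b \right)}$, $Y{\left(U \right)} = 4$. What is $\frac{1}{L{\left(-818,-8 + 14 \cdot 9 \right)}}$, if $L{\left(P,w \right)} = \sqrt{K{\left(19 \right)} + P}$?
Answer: $- \frac{i \sqrt{814}}{814} \approx - 0.03505 i$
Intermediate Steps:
$K{\left(b \right)} = 4$
$L{\left(P,w \right)} = \sqrt{4 + P}$
$\frac{1}{L{\left(-818,-8 + 14 \cdot 9 \right)}} = \frac{1}{\sqrt{4 - 818}} = \frac{1}{\sqrt{-814}} = \frac{1}{i \sqrt{814}} = - \frac{i \sqrt{814}}{814}$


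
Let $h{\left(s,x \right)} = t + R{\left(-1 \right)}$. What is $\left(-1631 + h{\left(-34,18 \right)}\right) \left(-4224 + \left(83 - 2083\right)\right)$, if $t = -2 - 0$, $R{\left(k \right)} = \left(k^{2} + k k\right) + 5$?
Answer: $10120224$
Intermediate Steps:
$R{\left(k \right)} = 5 + 2 k^{2}$ ($R{\left(k \right)} = \left(k^{2} + k^{2}\right) + 5 = 2 k^{2} + 5 = 5 + 2 k^{2}$)
$t = -2$ ($t = -2 + 0 = -2$)
$h{\left(s,x \right)} = 5$ ($h{\left(s,x \right)} = -2 + \left(5 + 2 \left(-1\right)^{2}\right) = -2 + \left(5 + 2 \cdot 1\right) = -2 + \left(5 + 2\right) = -2 + 7 = 5$)
$\left(-1631 + h{\left(-34,18 \right)}\right) \left(-4224 + \left(83 - 2083\right)\right) = \left(-1631 + 5\right) \left(-4224 + \left(83 - 2083\right)\right) = - 1626 \left(-4224 + \left(83 - 2083\right)\right) = - 1626 \left(-4224 - 2000\right) = \left(-1626\right) \left(-6224\right) = 10120224$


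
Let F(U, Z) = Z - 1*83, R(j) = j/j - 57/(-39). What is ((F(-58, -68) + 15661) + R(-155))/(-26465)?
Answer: -201662/344045 ≈ -0.58615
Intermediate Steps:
R(j) = 32/13 (R(j) = 1 - 57*(-1/39) = 1 + 19/13 = 32/13)
F(U, Z) = -83 + Z (F(U, Z) = Z - 83 = -83 + Z)
((F(-58, -68) + 15661) + R(-155))/(-26465) = (((-83 - 68) + 15661) + 32/13)/(-26465) = ((-151 + 15661) + 32/13)*(-1/26465) = (15510 + 32/13)*(-1/26465) = (201662/13)*(-1/26465) = -201662/344045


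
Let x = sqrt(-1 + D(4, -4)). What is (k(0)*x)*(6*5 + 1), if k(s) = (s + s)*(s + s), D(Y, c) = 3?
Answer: 0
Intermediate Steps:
x = sqrt(2) (x = sqrt(-1 + 3) = sqrt(2) ≈ 1.4142)
k(s) = 4*s**2 (k(s) = (2*s)*(2*s) = 4*s**2)
(k(0)*x)*(6*5 + 1) = ((4*0**2)*sqrt(2))*(6*5 + 1) = ((4*0)*sqrt(2))*(30 + 1) = (0*sqrt(2))*31 = 0*31 = 0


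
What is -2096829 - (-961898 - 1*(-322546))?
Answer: -1457477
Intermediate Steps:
-2096829 - (-961898 - 1*(-322546)) = -2096829 - (-961898 + 322546) = -2096829 - 1*(-639352) = -2096829 + 639352 = -1457477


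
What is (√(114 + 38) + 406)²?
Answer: 164988 + 1624*√38 ≈ 1.7500e+5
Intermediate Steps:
(√(114 + 38) + 406)² = (√152 + 406)² = (2*√38 + 406)² = (406 + 2*√38)²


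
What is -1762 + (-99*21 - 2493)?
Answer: -6334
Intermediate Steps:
-1762 + (-99*21 - 2493) = -1762 + (-2079 - 2493) = -1762 - 4572 = -6334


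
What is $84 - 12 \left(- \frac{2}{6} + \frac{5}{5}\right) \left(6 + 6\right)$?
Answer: $-12$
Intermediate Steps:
$84 - 12 \left(- \frac{2}{6} + \frac{5}{5}\right) \left(6 + 6\right) = 84 - 12 \left(\left(-2\right) \frac{1}{6} + 5 \cdot \frac{1}{5}\right) 12 = 84 - 12 \left(- \frac{1}{3} + 1\right) 12 = 84 - 12 \cdot \frac{2}{3} \cdot 12 = 84 - 96 = -12$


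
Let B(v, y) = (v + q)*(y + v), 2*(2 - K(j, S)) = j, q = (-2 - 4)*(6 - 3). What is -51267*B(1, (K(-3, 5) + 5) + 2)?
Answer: 20045397/2 ≈ 1.0023e+7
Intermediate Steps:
q = -18 (q = -6*3 = -18)
K(j, S) = 2 - j/2
B(v, y) = (-18 + v)*(v + y) (B(v, y) = (v - 18)*(y + v) = (-18 + v)*(v + y))
-51267*B(1, (K(-3, 5) + 5) + 2) = -51267*(1² - 18*1 - 18*(((2 - ½*(-3)) + 5) + 2) + 1*(((2 - ½*(-3)) + 5) + 2)) = -51267*(1 - 18 - 18*(((2 + 3/2) + 5) + 2) + 1*(((2 + 3/2) + 5) + 2)) = -51267*(1 - 18 - 18*((7/2 + 5) + 2) + 1*((7/2 + 5) + 2)) = -51267*(1 - 18 - 18*(17/2 + 2) + 1*(17/2 + 2)) = -51267*(1 - 18 - 18*21/2 + 1*(21/2)) = -51267*(1 - 18 - 189 + 21/2) = -51267*(-391/2) = 20045397/2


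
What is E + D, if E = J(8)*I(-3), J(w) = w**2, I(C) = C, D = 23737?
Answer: 23545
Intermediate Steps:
E = -192 (E = 8**2*(-3) = 64*(-3) = -192)
E + D = -192 + 23737 = 23545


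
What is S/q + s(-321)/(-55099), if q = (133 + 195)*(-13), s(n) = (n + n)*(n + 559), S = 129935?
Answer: -500597417/18072472 ≈ -27.699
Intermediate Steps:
s(n) = 2*n*(559 + n) (s(n) = (2*n)*(559 + n) = 2*n*(559 + n))
q = -4264 (q = 328*(-13) = -4264)
S/q + s(-321)/(-55099) = 129935/(-4264) + (2*(-321)*(559 - 321))/(-55099) = 129935*(-1/4264) + (2*(-321)*238)*(-1/55099) = -9995/328 - 152796*(-1/55099) = -9995/328 + 152796/55099 = -500597417/18072472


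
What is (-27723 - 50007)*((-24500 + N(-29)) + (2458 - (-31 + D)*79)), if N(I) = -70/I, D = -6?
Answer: 43092035130/29 ≈ 1.4859e+9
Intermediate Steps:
(-27723 - 50007)*((-24500 + N(-29)) + (2458 - (-31 + D)*79)) = (-27723 - 50007)*((-24500 - 70/(-29)) + (2458 - (-31 - 6)*79)) = -77730*((-24500 - 70*(-1/29)) + (2458 - (-37)*79)) = -77730*((-24500 + 70/29) + (2458 - 1*(-2923))) = -77730*(-710430/29 + (2458 + 2923)) = -77730*(-710430/29 + 5381) = -77730*(-554381/29) = 43092035130/29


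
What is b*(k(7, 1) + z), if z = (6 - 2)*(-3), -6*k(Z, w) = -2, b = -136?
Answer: 4760/3 ≈ 1586.7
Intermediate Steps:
k(Z, w) = ⅓ (k(Z, w) = -⅙*(-2) = ⅓)
z = -12 (z = 4*(-3) = -12)
b*(k(7, 1) + z) = -136*(⅓ - 12) = -136*(-35/3) = 4760/3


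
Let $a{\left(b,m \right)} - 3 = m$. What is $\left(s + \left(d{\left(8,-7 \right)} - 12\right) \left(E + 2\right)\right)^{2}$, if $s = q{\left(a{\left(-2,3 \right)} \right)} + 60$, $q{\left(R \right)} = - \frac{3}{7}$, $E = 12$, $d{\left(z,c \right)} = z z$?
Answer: $\frac{30393169}{49} \approx 6.2027 \cdot 10^{5}$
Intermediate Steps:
$d{\left(z,c \right)} = z^{2}$
$a{\left(b,m \right)} = 3 + m$
$q{\left(R \right)} = - \frac{3}{7}$ ($q{\left(R \right)} = \left(-3\right) \frac{1}{7} = - \frac{3}{7}$)
$s = \frac{417}{7}$ ($s = - \frac{3}{7} + 60 = \frac{417}{7} \approx 59.571$)
$\left(s + \left(d{\left(8,-7 \right)} - 12\right) \left(E + 2\right)\right)^{2} = \left(\frac{417}{7} + \left(8^{2} - 12\right) \left(12 + 2\right)\right)^{2} = \left(\frac{417}{7} + \left(64 - 12\right) 14\right)^{2} = \left(\frac{417}{7} + 52 \cdot 14\right)^{2} = \left(\frac{417}{7} + 728\right)^{2} = \left(\frac{5513}{7}\right)^{2} = \frac{30393169}{49}$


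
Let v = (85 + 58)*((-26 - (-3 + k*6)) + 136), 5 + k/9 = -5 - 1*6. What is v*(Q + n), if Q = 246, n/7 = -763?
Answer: -711827545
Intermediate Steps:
n = -5341 (n = 7*(-763) = -5341)
k = -144 (k = -45 + 9*(-5 - 1*6) = -45 + 9*(-5 - 6) = -45 + 9*(-11) = -45 - 99 = -144)
v = 139711 (v = (85 + 58)*((-26 - (-3 - 144*6)) + 136) = 143*((-26 - (-3 - 864)) + 136) = 143*((-26 - 1*(-867)) + 136) = 143*((-26 + 867) + 136) = 143*(841 + 136) = 143*977 = 139711)
v*(Q + n) = 139711*(246 - 5341) = 139711*(-5095) = -711827545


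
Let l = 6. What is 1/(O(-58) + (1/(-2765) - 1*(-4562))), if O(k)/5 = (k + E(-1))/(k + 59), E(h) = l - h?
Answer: 2765/11908854 ≈ 0.00023218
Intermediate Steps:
E(h) = 6 - h
O(k) = 5*(7 + k)/(59 + k) (O(k) = 5*((k + (6 - 1*(-1)))/(k + 59)) = 5*((k + (6 + 1))/(59 + k)) = 5*((k + 7)/(59 + k)) = 5*((7 + k)/(59 + k)) = 5*(7 + k)/(59 + k))
1/(O(-58) + (1/(-2765) - 1*(-4562))) = 1/(5*(7 - 58)/(59 - 58) + (1/(-2765) - 1*(-4562))) = 1/(5*(-51)/1 + (-1/2765 + 4562)) = 1/(5*1*(-51) + 12613929/2765) = 1/(-255 + 12613929/2765) = 1/(11908854/2765) = 2765/11908854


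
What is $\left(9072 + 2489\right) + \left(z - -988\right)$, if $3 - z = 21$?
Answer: $12531$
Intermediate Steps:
$z = -18$ ($z = 3 - 21 = -18$)
$\left(9072 + 2489\right) + \left(z - -988\right) = \left(9072 + 2489\right) - -970 = 11561 + \left(-18 + 988\right) = 11561 + 970 = 12531$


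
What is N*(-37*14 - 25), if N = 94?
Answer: -51042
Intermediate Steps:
N*(-37*14 - 25) = 94*(-37*14 - 25) = 94*(-518 - 25) = 94*(-543) = -51042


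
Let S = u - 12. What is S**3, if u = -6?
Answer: -5832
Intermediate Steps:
S = -18 (S = -6 - 12 = -18)
S**3 = (-18)**3 = -5832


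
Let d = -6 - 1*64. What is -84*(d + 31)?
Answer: 3276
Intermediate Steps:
d = -70 (d = -6 - 64 = -70)
-84*(d + 31) = -84*(-70 + 31) = -84*(-39) = 3276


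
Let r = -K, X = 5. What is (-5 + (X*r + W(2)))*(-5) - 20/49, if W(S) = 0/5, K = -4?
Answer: -3695/49 ≈ -75.408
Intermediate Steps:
r = 4 (r = -1*(-4) = 4)
W(S) = 0 (W(S) = 0*(1/5) = 0)
(-5 + (X*r + W(2)))*(-5) - 20/49 = (-5 + (5*4 + 0))*(-5) - 20/49 = (-5 + (20 + 0))*(-5) - 20*1/49 = (-5 + 20)*(-5) - 20/49 = 15*(-5) - 20/49 = -75 - 20/49 = -3695/49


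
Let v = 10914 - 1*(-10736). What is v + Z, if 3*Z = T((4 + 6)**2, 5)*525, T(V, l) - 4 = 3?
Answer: 22875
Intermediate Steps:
T(V, l) = 7 (T(V, l) = 4 + 3 = 7)
v = 21650 (v = 10914 + 10736 = 21650)
Z = 1225 (Z = (7*525)/3 = (1/3)*3675 = 1225)
v + Z = 21650 + 1225 = 22875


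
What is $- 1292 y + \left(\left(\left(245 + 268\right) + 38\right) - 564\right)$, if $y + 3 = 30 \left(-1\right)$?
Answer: $42623$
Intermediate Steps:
$y = -33$ ($y = -3 + 30 \left(-1\right) = -3 - 30 = -33$)
$- 1292 y + \left(\left(\left(245 + 268\right) + 38\right) - 564\right) = \left(-1292\right) \left(-33\right) + \left(\left(\left(245 + 268\right) + 38\right) - 564\right) = 42636 + \left(\left(513 + 38\right) - 564\right) = 42636 + \left(551 - 564\right) = 42636 - 13 = 42623$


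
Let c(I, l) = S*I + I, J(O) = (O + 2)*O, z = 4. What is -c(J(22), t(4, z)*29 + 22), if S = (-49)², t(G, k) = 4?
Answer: -1268256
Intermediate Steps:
S = 2401
J(O) = O*(2 + O) (J(O) = (2 + O)*O = O*(2 + O))
c(I, l) = 2402*I (c(I, l) = 2401*I + I = 2402*I)
-c(J(22), t(4, z)*29 + 22) = -2402*22*(2 + 22) = -2402*22*24 = -2402*528 = -1*1268256 = -1268256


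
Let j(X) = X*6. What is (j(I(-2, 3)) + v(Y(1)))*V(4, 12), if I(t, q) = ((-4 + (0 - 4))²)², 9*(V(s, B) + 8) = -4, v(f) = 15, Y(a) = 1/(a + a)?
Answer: -622972/3 ≈ -2.0766e+5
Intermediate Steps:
Y(a) = 1/(2*a)
V(s, B) = -76/9 (V(s, B) = -8 + (⅑)*(-4) = -8 - 4/9 = -76/9)
I(t, q) = 4096 (I(t, q) = ((-4 - 4)²)² = ((-8)²)² = 64² = 4096)
j(X) = 6*X
(j(I(-2, 3)) + v(Y(1)))*V(4, 12) = (6*4096 + 15)*(-76/9) = (24576 + 15)*(-76/9) = 24591*(-76/9) = -622972/3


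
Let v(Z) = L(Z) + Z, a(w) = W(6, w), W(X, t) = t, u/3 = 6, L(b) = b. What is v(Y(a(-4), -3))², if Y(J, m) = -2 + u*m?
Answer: 12544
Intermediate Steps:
u = 18 (u = 3*6 = 18)
a(w) = w
Y(J, m) = -2 + 18*m
v(Z) = 2*Z (v(Z) = Z + Z = 2*Z)
v(Y(a(-4), -3))² = (2*(-2 + 18*(-3)))² = (2*(-2 - 54))² = (2*(-56))² = (-112)² = 12544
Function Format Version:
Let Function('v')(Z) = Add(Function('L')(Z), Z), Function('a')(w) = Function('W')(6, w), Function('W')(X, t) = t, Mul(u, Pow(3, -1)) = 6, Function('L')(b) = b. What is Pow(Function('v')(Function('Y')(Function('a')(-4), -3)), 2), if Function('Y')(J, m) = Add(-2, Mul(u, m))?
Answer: 12544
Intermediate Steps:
u = 18 (u = Mul(3, 6) = 18)
Function('a')(w) = w
Function('Y')(J, m) = Add(-2, Mul(18, m))
Function('v')(Z) = Mul(2, Z) (Function('v')(Z) = Add(Z, Z) = Mul(2, Z))
Pow(Function('v')(Function('Y')(Function('a')(-4), -3)), 2) = Pow(Mul(2, Add(-2, Mul(18, -3))), 2) = Pow(Mul(2, Add(-2, -54)), 2) = Pow(Mul(2, -56), 2) = Pow(-112, 2) = 12544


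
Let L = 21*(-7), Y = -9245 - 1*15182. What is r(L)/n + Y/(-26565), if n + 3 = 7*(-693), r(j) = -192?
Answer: 20611523/21491085 ≈ 0.95907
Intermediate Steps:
Y = -24427 (Y = -9245 - 15182 = -24427)
L = -147
n = -4854 (n = -3 + 7*(-693) = -3 - 4851 = -4854)
r(L)/n + Y/(-26565) = -192/(-4854) - 24427/(-26565) = -192*(-1/4854) - 24427*(-1/26565) = 32/809 + 24427/26565 = 20611523/21491085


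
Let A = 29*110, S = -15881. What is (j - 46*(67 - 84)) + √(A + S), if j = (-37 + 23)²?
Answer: 978 + 7*I*√259 ≈ 978.0 + 112.65*I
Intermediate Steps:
A = 3190
j = 196 (j = (-14)² = 196)
(j - 46*(67 - 84)) + √(A + S) = (196 - 46*(67 - 84)) + √(3190 - 15881) = (196 - 46*(-17)) + √(-12691) = (196 + 782) + 7*I*√259 = 978 + 7*I*√259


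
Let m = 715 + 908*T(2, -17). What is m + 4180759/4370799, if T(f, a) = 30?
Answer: 122189866804/4370799 ≈ 27956.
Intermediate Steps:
m = 27955 (m = 715 + 908*30 = 715 + 27240 = 27955)
m + 4180759/4370799 = 27955 + 4180759/4370799 = 122189866804/4370799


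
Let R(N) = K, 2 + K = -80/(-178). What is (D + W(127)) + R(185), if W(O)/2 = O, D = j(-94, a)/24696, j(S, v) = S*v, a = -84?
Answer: 3306979/13083 ≈ 252.77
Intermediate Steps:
K = -138/89 (K = -2 - 80/(-178) = -2 - 80*(-1/178) = -2 + 40/89 = -138/89 ≈ -1.5506)
R(N) = -138/89
D = 47/147 (D = -94*(-84)/24696 = 7896*(1/24696) = 47/147 ≈ 0.31973)
W(O) = 2*O
(D + W(127)) + R(185) = (47/147 + 2*127) - 138/89 = (47/147 + 254) - 138/89 = 37385/147 - 138/89 = 3306979/13083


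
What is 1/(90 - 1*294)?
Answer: -1/204 ≈ -0.0049020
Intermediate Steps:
1/(90 - 1*294) = 1/(90 - 294) = 1/(-204) = -1/204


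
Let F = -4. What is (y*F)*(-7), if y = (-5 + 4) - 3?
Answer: -112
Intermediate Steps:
y = -4 (y = -1 - 3 = -4)
(y*F)*(-7) = -4*(-4)*(-7) = 16*(-7) = -112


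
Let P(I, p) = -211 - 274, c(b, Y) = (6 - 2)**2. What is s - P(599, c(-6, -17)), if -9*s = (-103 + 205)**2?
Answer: -671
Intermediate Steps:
c(b, Y) = 16 (c(b, Y) = 4**2 = 16)
s = -1156 (s = -(-103 + 205)**2/9 = -1/9*102**2 = -1/9*10404 = -1156)
P(I, p) = -485
s - P(599, c(-6, -17)) = -1156 - 1*(-485) = -1156 + 485 = -671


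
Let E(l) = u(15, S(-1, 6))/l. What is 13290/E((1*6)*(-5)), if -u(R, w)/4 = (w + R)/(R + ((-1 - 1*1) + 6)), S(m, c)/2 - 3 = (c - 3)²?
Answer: 631275/13 ≈ 48560.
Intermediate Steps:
S(m, c) = 6 + 2*(-3 + c)² (S(m, c) = 6 + 2*(c - 3)² = 6 + 2*(-3 + c)²)
u(R, w) = -4*(R + w)/(4 + R) (u(R, w) = -4*(w + R)/(R + ((-1 - 1*1) + 6)) = -4*(R + w)/(R + ((-1 - 1) + 6)) = -4*(R + w)/(R + (-2 + 6)) = -4*(R + w)/(R + 4) = -4*(R + w)/(4 + R))
E(l) = -156/(19*l) (E(l) = (4*(-1*15 - (6 + 2*(-3 + 6)²))/(4 + 15))/l = (4*(-15 - (6 + 2*3²))/19)/l = (4*(1/19)*(-15 - (6 + 2*9)))/l = (4*(1/19)*(-15 - (6 + 18)))/l = (4*(1/19)*(-15 - 1*24))/l = (4*(1/19)*(-15 - 24))/l = (4*(1/19)*(-39))/l = -156/(19*l))
13290/E((1*6)*(-5)) = 13290/((-156/(19*((1*6)*(-5))))) = 13290/((-156/(19*(6*(-5))))) = 13290/((-156/19/(-30))) = 13290/((-156/19*(-1/30))) = 13290/(26/95) = 13290*(95/26) = 631275/13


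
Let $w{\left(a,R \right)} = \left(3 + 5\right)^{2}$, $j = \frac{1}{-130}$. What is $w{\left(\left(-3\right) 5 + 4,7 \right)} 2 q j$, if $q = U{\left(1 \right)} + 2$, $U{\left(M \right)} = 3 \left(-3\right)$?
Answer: $\frac{448}{65} \approx 6.8923$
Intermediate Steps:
$U{\left(M \right)} = -9$
$j = - \frac{1}{130} \approx -0.0076923$
$w{\left(a,R \right)} = 64$ ($w{\left(a,R \right)} = 8^{2} = 64$)
$q = -7$ ($q = -9 + 2 = -7$)
$w{\left(\left(-3\right) 5 + 4,7 \right)} 2 q j = 64 \cdot 2 \left(-7\right) \left(- \frac{1}{130}\right) = 64 \left(-14\right) \left(- \frac{1}{130}\right) = \left(-896\right) \left(- \frac{1}{130}\right) = \frac{448}{65}$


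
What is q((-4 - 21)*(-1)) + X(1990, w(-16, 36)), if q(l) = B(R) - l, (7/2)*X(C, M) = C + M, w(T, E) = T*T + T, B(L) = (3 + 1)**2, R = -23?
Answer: 4397/7 ≈ 628.14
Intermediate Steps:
B(L) = 16 (B(L) = 4**2 = 16)
w(T, E) = T + T**2 (w(T, E) = T**2 + T = T + T**2)
X(C, M) = 2*C/7 + 2*M/7 (X(C, M) = 2*(C + M)/7 = 2*C/7 + 2*M/7)
q(l) = 16 - l
q((-4 - 21)*(-1)) + X(1990, w(-16, 36)) = (16 - (-4 - 21)*(-1)) + ((2/7)*1990 + 2*(-16*(1 - 16))/7) = (16 - (-25)*(-1)) + (3980/7 + 2*(-16*(-15))/7) = (16 - 1*25) + (3980/7 + (2/7)*240) = (16 - 25) + (3980/7 + 480/7) = -9 + 4460/7 = 4397/7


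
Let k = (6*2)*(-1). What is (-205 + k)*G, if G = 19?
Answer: -4123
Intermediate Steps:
k = -12 (k = 12*(-1) = -12)
(-205 + k)*G = (-205 - 12)*19 = -217*19 = -4123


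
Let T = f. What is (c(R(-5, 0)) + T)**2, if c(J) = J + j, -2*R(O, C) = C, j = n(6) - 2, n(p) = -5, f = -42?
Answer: 2401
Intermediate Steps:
j = -7 (j = -5 - 2 = -7)
R(O, C) = -C/2
c(J) = -7 + J (c(J) = J - 7 = -7 + J)
T = -42
(c(R(-5, 0)) + T)**2 = ((-7 - 1/2*0) - 42)**2 = ((-7 + 0) - 42)**2 = (-7 - 42)**2 = (-49)**2 = 2401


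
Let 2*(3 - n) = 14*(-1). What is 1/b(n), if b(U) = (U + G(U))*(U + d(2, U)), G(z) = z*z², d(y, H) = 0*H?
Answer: 1/10100 ≈ 9.9010e-5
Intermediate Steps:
d(y, H) = 0
G(z) = z³
n = 10 (n = 3 - 7*(-1) = 3 - ½*(-14) = 3 + 7 = 10)
b(U) = U*(U + U³) (b(U) = (U + U³)*(U + 0) = (U + U³)*U = U*(U + U³))
1/b(n) = 1/(10² + 10⁴) = 1/(100 + 10000) = 1/10100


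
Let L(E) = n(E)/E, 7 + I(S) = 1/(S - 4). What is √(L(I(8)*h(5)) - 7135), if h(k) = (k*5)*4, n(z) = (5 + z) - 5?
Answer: I*√7134 ≈ 84.463*I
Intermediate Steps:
n(z) = z
h(k) = 20*k (h(k) = (5*k)*4 = 20*k)
I(S) = -7 + 1/(-4 + S) (I(S) = -7 + 1/(S - 4) = -7 + 1/(-4 + S))
L(E) = 1 (L(E) = E/E = 1)
√(L(I(8)*h(5)) - 7135) = √(1 - 7135) = √(-7134) = I*√7134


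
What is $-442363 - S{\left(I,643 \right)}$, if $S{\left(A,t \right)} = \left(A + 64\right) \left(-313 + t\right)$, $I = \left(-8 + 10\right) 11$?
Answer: $-470743$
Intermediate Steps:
$I = 22$ ($I = 2 \cdot 11 = 22$)
$S{\left(A,t \right)} = \left(-313 + t\right) \left(64 + A\right)$ ($S{\left(A,t \right)} = \left(64 + A\right) \left(-313 + t\right) = \left(-313 + t\right) \left(64 + A\right)$)
$-442363 - S{\left(I,643 \right)} = -442363 - \left(-20032 - 6886 + 64 \cdot 643 + 22 \cdot 643\right) = -442363 - \left(-20032 - 6886 + 41152 + 14146\right) = -442363 - 28380 = -470743$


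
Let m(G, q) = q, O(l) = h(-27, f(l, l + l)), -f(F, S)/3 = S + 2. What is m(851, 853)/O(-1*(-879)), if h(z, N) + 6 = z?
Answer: -853/33 ≈ -25.848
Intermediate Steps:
f(F, S) = -6 - 3*S (f(F, S) = -3*(S + 2) = -3*(2 + S) = -6 - 3*S)
h(z, N) = -6 + z
O(l) = -33 (O(l) = -6 - 27 = -33)
m(851, 853)/O(-1*(-879)) = 853/(-33) = 853*(-1/33) = -853/33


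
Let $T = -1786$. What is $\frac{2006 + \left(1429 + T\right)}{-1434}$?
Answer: $- \frac{1649}{1434} \approx -1.1499$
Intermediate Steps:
$\frac{2006 + \left(1429 + T\right)}{-1434} = \frac{2006 + \left(1429 - 1786\right)}{-1434} = \left(2006 - 357\right) \left(- \frac{1}{1434}\right) = 1649 \left(- \frac{1}{1434}\right) = - \frac{1649}{1434}$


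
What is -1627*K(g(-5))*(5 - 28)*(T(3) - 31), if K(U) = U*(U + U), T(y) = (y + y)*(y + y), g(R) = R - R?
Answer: 0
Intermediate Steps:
g(R) = 0
T(y) = 4*y² (T(y) = (2*y)*(2*y) = 4*y²)
K(U) = 2*U² (K(U) = U*(2*U) = 2*U²)
-1627*K(g(-5))*(5 - 28)*(T(3) - 31) = -1627*2*0²*(5 - 28)*(4*3² - 31) = -1627*2*0*(-23*(4*9 - 31)) = -0*(-23*(36 - 31)) = -0*(-23*5) = -0*(-115) = -1627*0 = 0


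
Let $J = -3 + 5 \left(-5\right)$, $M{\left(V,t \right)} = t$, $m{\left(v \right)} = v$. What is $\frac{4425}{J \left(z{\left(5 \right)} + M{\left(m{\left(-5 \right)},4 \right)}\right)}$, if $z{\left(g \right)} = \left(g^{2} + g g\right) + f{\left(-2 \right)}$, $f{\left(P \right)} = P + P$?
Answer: $- \frac{177}{56} \approx -3.1607$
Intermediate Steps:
$f{\left(P \right)} = 2 P$
$z{\left(g \right)} = -4 + 2 g^{2}$ ($z{\left(g \right)} = \left(g^{2} + g g\right) + 2 \left(-2\right) = \left(g^{2} + g^{2}\right) - 4 = 2 g^{2} - 4 = -4 + 2 g^{2}$)
$J = -28$ ($J = -3 - 25 = -28$)
$\frac{4425}{J \left(z{\left(5 \right)} + M{\left(m{\left(-5 \right)},4 \right)}\right)} = \frac{4425}{\left(-28\right) \left(\left(-4 + 2 \cdot 5^{2}\right) + 4\right)} = \frac{4425}{\left(-28\right) \left(\left(-4 + 2 \cdot 25\right) + 4\right)} = \frac{4425}{\left(-28\right) \left(\left(-4 + 50\right) + 4\right)} = \frac{4425}{\left(-28\right) \left(46 + 4\right)} = \frac{4425}{\left(-28\right) 50} = \frac{4425}{-1400} = 4425 \left(- \frac{1}{1400}\right) = - \frac{177}{56}$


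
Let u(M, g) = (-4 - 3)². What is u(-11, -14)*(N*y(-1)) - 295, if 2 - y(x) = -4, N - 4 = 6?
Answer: 2645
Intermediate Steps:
N = 10 (N = 4 + 6 = 10)
y(x) = 6 (y(x) = 2 - 1*(-4) = 2 + 4 = 6)
u(M, g) = 49 (u(M, g) = (-7)² = 49)
u(-11, -14)*(N*y(-1)) - 295 = 49*(10*6) - 295 = 49*60 - 295 = 2940 - 295 = 2645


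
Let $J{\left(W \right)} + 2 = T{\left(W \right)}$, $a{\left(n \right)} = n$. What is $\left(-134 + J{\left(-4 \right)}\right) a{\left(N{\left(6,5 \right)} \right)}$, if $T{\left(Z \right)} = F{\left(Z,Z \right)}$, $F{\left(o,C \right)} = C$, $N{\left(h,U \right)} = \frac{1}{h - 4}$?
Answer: $-70$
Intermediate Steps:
$N{\left(h,U \right)} = \frac{1}{-4 + h}$
$T{\left(Z \right)} = Z$
$J{\left(W \right)} = -2 + W$
$\left(-134 + J{\left(-4 \right)}\right) a{\left(N{\left(6,5 \right)} \right)} = \frac{-134 - 6}{-4 + 6} = \frac{-134 - 6}{2} = \left(-140\right) \frac{1}{2} = -70$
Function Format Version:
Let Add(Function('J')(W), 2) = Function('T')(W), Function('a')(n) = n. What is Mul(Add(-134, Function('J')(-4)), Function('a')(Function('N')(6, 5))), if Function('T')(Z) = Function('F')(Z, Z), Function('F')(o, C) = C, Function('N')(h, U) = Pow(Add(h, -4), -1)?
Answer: -70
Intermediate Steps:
Function('N')(h, U) = Pow(Add(-4, h), -1)
Function('T')(Z) = Z
Function('J')(W) = Add(-2, W)
Mul(Add(-134, Function('J')(-4)), Function('a')(Function('N')(6, 5))) = Mul(Add(-134, Add(-2, -4)), Pow(Add(-4, 6), -1)) = Mul(Add(-134, -6), Pow(2, -1)) = Mul(-140, Rational(1, 2)) = -70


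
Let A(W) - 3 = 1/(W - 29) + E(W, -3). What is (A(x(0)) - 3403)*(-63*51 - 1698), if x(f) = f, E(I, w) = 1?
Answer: 484087092/29 ≈ 1.6693e+7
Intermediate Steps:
A(W) = 4 + 1/(-29 + W) (A(W) = 3 + (1/(W - 29) + 1) = 3 + (1/(-29 + W) + 1) = 3 + (1 + 1/(-29 + W)) = 4 + 1/(-29 + W))
(A(x(0)) - 3403)*(-63*51 - 1698) = ((-115 + 4*0)/(-29 + 0) - 3403)*(-63*51 - 1698) = ((-115 + 0)/(-29) - 3403)*(-3213 - 1698) = (-1/29*(-115) - 3403)*(-4911) = (115/29 - 3403)*(-4911) = -98572/29*(-4911) = 484087092/29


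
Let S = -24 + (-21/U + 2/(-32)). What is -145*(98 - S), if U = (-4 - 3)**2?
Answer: -1989255/112 ≈ -17761.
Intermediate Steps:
U = 49 (U = (-7)**2 = 49)
S = -2743/112 (S = -24 + (-21/49 + 2/(-32)) = -24 + (-21*1/49 + 2*(-1/32)) = -24 + (-3/7 - 1/16) = -24 - 55/112 = -2743/112 ≈ -24.491)
-145*(98 - S) = -145*(98 - 1*(-2743/112)) = -145*(98 + 2743/112) = -145*13719/112 = -1989255/112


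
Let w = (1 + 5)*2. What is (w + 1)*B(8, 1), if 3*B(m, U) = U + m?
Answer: 39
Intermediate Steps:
B(m, U) = U/3 + m/3 (B(m, U) = (U + m)/3 = U/3 + m/3)
w = 12 (w = 6*2 = 12)
(w + 1)*B(8, 1) = (12 + 1)*((⅓)*1 + (⅓)*8) = 13*(⅓ + 8/3) = 13*3 = 39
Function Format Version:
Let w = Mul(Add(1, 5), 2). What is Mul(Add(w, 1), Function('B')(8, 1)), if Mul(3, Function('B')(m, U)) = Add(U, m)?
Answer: 39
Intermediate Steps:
Function('B')(m, U) = Add(Mul(Rational(1, 3), U), Mul(Rational(1, 3), m)) (Function('B')(m, U) = Mul(Rational(1, 3), Add(U, m)) = Add(Mul(Rational(1, 3), U), Mul(Rational(1, 3), m)))
w = 12 (w = Mul(6, 2) = 12)
Mul(Add(w, 1), Function('B')(8, 1)) = Mul(Add(12, 1), Add(Mul(Rational(1, 3), 1), Mul(Rational(1, 3), 8))) = Mul(13, Add(Rational(1, 3), Rational(8, 3))) = Mul(13, 3) = 39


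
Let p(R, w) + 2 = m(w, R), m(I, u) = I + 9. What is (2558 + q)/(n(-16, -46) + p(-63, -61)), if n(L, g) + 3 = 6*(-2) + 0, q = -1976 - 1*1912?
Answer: 1330/69 ≈ 19.275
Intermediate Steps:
m(I, u) = 9 + I
p(R, w) = 7 + w (p(R, w) = -2 + (9 + w) = 7 + w)
q = -3888 (q = -1976 - 1912 = -3888)
n(L, g) = -15 (n(L, g) = -3 + (6*(-2) + 0) = -3 + (-12 + 0) = -3 - 12 = -15)
(2558 + q)/(n(-16, -46) + p(-63, -61)) = (2558 - 3888)/(-15 + (7 - 61)) = -1330/(-15 - 54) = -1330/(-69) = -1330*(-1/69) = 1330/69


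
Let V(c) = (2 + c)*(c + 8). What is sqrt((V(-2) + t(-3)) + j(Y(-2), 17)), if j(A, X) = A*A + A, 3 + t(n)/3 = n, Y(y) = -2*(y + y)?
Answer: 3*sqrt(6) ≈ 7.3485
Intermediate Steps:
Y(y) = -4*y
t(n) = -9 + 3*n
V(c) = (2 + c)*(8 + c)
j(A, X) = A + A**2 (j(A, X) = A**2 + A = A + A**2)
sqrt((V(-2) + t(-3)) + j(Y(-2), 17)) = sqrt(((16 + (-2)**2 + 10*(-2)) + (-9 + 3*(-3))) + (-4*(-2))*(1 - 4*(-2))) = sqrt(((16 + 4 - 20) + (-9 - 9)) + 8*(1 + 8)) = sqrt((0 - 18) + 8*9) = sqrt(-18 + 72) = sqrt(54) = 3*sqrt(6)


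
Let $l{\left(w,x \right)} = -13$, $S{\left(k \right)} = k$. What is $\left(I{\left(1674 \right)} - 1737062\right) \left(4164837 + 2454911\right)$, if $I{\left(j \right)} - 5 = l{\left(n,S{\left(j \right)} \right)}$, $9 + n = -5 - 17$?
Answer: $-11498965658360$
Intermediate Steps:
$n = -31$ ($n = -9 - 22 = -31$)
$I{\left(j \right)} = -8$ ($I{\left(j \right)} = 5 - 13 = -8$)
$\left(I{\left(1674 \right)} - 1737062\right) \left(4164837 + 2454911\right) = \left(-8 - 1737062\right) \left(4164837 + 2454911\right) = \left(-1737070\right) 6619748 = -11498965658360$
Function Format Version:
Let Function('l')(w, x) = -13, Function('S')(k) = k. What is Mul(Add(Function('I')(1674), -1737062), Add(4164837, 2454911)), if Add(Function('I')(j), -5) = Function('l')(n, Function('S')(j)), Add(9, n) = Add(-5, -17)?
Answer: -11498965658360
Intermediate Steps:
n = -31 (n = Add(-9, Add(-5, -17)) = Add(-9, -22) = -31)
Function('I')(j) = -8 (Function('I')(j) = Add(5, -13) = -8)
Mul(Add(Function('I')(1674), -1737062), Add(4164837, 2454911)) = Mul(Add(-8, -1737062), Add(4164837, 2454911)) = Mul(-1737070, 6619748) = -11498965658360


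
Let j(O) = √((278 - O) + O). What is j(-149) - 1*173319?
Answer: -173319 + √278 ≈ -1.7330e+5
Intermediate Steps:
j(O) = √278
j(-149) - 1*173319 = √278 - 1*173319 = √278 - 173319 = -173319 + √278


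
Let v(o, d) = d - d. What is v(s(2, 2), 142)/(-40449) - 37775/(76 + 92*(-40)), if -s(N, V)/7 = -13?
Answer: 37775/3604 ≈ 10.481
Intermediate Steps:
s(N, V) = 91 (s(N, V) = -7*(-13) = 91)
v(o, d) = 0
v(s(2, 2), 142)/(-40449) - 37775/(76 + 92*(-40)) = 0/(-40449) - 37775/(76 + 92*(-40)) = 0*(-1/40449) - 37775/(76 - 3680) = 0 - 37775/(-3604) = 0 - 37775*(-1/3604) = 0 + 37775/3604 = 37775/3604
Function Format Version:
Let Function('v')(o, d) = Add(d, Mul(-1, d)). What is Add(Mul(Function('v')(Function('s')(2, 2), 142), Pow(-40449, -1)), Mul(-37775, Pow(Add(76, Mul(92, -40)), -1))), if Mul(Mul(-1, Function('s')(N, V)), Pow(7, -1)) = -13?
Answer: Rational(37775, 3604) ≈ 10.481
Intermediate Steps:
Function('s')(N, V) = 91 (Function('s')(N, V) = Mul(-7, -13) = 91)
Function('v')(o, d) = 0
Add(Mul(Function('v')(Function('s')(2, 2), 142), Pow(-40449, -1)), Mul(-37775, Pow(Add(76, Mul(92, -40)), -1))) = Add(Mul(0, Pow(-40449, -1)), Mul(-37775, Pow(Add(76, Mul(92, -40)), -1))) = Add(Mul(0, Rational(-1, 40449)), Mul(-37775, Pow(Add(76, -3680), -1))) = Add(0, Mul(-37775, Pow(-3604, -1))) = Add(0, Mul(-37775, Rational(-1, 3604))) = Add(0, Rational(37775, 3604)) = Rational(37775, 3604)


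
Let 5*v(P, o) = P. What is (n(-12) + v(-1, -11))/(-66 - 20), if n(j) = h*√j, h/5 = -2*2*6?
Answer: 1/430 + 120*I*√3/43 ≈ 0.0023256 + 4.8336*I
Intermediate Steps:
v(P, o) = P/5
h = -120 (h = 5*(-2*2*6) = 5*(-4*6) = 5*(-24) = -120)
n(j) = -120*√j
(n(-12) + v(-1, -11))/(-66 - 20) = (-240*I*√3 + (⅕)*(-1))/(-66 - 20) = (-240*I*√3 - ⅕)/(-86) = (-240*I*√3 - ⅕)*(-1/86) = (-⅕ - 240*I*√3)*(-1/86) = 1/430 + 120*I*√3/43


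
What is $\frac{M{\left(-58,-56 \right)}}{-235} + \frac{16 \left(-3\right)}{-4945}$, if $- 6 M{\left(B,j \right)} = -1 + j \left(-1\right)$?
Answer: $\frac{67931}{1394490} \approx 0.048714$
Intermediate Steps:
$M{\left(B,j \right)} = \frac{1}{6} + \frac{j}{6}$ ($M{\left(B,j \right)} = - \frac{-1 + j \left(-1\right)}{6} = - \frac{-1 - j}{6} = \frac{1}{6} + \frac{j}{6}$)
$\frac{M{\left(-58,-56 \right)}}{-235} + \frac{16 \left(-3\right)}{-4945} = \frac{\frac{1}{6} + \frac{1}{6} \left(-56\right)}{-235} + \frac{16 \left(-3\right)}{-4945} = \left(\frac{1}{6} - \frac{28}{3}\right) \left(- \frac{1}{235}\right) - - \frac{48}{4945} = \left(- \frac{55}{6}\right) \left(- \frac{1}{235}\right) + \frac{48}{4945} = \frac{11}{282} + \frac{48}{4945} = \frac{67931}{1394490}$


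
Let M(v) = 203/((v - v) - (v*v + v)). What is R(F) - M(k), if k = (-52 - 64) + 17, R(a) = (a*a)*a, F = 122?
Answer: 2516765357/1386 ≈ 1.8158e+6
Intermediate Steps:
R(a) = a**3 (R(a) = a**2*a = a**3)
k = -99 (k = -116 + 17 = -99)
M(v) = 203/(-v - v**2) (M(v) = 203/(0 - (v**2 + v)) = 203/(0 - (v + v**2)) = 203/(0 + (-v - v**2)) = 203/(-v - v**2))
R(F) - M(k) = 122**3 - (-203)/((-99)*(1 - 99)) = 1815848 - (-203)*(-1)/(99*(-98)) = 1815848 - (-203)*(-1)*(-1)/(99*98) = 1815848 - 1*(-29/1386) = 1815848 + 29/1386 = 2516765357/1386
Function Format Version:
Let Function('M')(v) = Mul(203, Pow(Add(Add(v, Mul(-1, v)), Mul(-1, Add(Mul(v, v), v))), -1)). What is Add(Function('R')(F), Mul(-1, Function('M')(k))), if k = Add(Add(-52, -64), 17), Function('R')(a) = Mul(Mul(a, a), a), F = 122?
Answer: Rational(2516765357, 1386) ≈ 1.8158e+6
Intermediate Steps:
Function('R')(a) = Pow(a, 3) (Function('R')(a) = Mul(Pow(a, 2), a) = Pow(a, 3))
k = -99 (k = Add(-116, 17) = -99)
Function('M')(v) = Mul(203, Pow(Add(Mul(-1, v), Mul(-1, Pow(v, 2))), -1)) (Function('M')(v) = Mul(203, Pow(Add(0, Mul(-1, Add(Pow(v, 2), v))), -1)) = Mul(203, Pow(Add(0, Mul(-1, Add(v, Pow(v, 2)))), -1)) = Mul(203, Pow(Add(0, Add(Mul(-1, v), Mul(-1, Pow(v, 2)))), -1)) = Mul(203, Pow(Add(Mul(-1, v), Mul(-1, Pow(v, 2))), -1)))
Add(Function('R')(F), Mul(-1, Function('M')(k))) = Add(Pow(122, 3), Mul(-1, Mul(-203, Pow(-99, -1), Pow(Add(1, -99), -1)))) = Add(1815848, Mul(-1, Mul(-203, Rational(-1, 99), Pow(-98, -1)))) = Add(1815848, Mul(-1, Mul(-203, Rational(-1, 99), Rational(-1, 98)))) = Add(1815848, Mul(-1, Rational(-29, 1386))) = Add(1815848, Rational(29, 1386)) = Rational(2516765357, 1386)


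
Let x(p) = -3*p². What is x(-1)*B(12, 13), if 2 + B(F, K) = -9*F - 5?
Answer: 345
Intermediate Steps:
B(F, K) = -7 - 9*F (B(F, K) = -2 + (-9*F - 5) = -2 + (-5 - 9*F) = -7 - 9*F)
x(-1)*B(12, 13) = (-3*(-1)²)*(-7 - 9*12) = (-3*1)*(-7 - 108) = -3*(-115) = 345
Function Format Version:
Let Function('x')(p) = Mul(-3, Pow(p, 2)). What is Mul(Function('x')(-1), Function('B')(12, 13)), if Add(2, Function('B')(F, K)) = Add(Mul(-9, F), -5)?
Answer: 345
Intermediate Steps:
Function('B')(F, K) = Add(-7, Mul(-9, F)) (Function('B')(F, K) = Add(-2, Add(Mul(-9, F), -5)) = Add(-2, Add(-5, Mul(-9, F))) = Add(-7, Mul(-9, F)))
Mul(Function('x')(-1), Function('B')(12, 13)) = Mul(Mul(-3, Pow(-1, 2)), Add(-7, Mul(-9, 12))) = Mul(Mul(-3, 1), Add(-7, -108)) = Mul(-3, -115) = 345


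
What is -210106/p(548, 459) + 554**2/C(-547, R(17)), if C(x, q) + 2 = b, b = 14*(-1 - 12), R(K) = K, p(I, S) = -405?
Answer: -21410369/18630 ≈ -1149.2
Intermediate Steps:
b = -182 (b = 14*(-13) = -182)
C(x, q) = -184 (C(x, q) = -2 - 182 = -184)
-210106/p(548, 459) + 554**2/C(-547, R(17)) = -210106/(-405) + 554**2/(-184) = -210106*(-1/405) + 306916*(-1/184) = 210106/405 - 76729/46 = -21410369/18630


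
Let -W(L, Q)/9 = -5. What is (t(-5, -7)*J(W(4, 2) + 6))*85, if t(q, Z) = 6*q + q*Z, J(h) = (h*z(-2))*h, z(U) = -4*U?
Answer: 8843400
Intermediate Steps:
W(L, Q) = 45 (W(L, Q) = -9*(-5) = 45)
J(h) = 8*h² (J(h) = (h*(-4*(-2)))*h = (h*8)*h = (8*h)*h = 8*h²)
t(q, Z) = 6*q + Z*q
(t(-5, -7)*J(W(4, 2) + 6))*85 = ((-5*(6 - 7))*(8*(45 + 6)²))*85 = ((-5*(-1))*(8*51²))*85 = (5*(8*2601))*85 = (5*20808)*85 = 104040*85 = 8843400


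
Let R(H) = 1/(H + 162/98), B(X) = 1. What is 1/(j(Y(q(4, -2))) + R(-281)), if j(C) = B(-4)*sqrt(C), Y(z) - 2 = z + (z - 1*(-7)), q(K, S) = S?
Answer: 670712/936804319 + 187361344*sqrt(5)/936804319 ≈ 0.44793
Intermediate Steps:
R(H) = 1/(81/49 + H) (R(H) = 1/(H + 162*(1/98)) = 1/(H + 81/49) = 1/(81/49 + H))
Y(z) = 9 + 2*z (Y(z) = 2 + (z + (z - 1*(-7))) = 2 + (z + (z + 7)) = 2 + (z + (7 + z)) = 2 + (7 + 2*z) = 9 + 2*z)
j(C) = sqrt(C) (j(C) = 1*sqrt(C) = sqrt(C))
1/(j(Y(q(4, -2))) + R(-281)) = 1/(sqrt(9 + 2*(-2)) + 49/(81 + 49*(-281))) = 1/(sqrt(9 - 4) + 49/(81 - 13769)) = 1/(sqrt(5) + 49/(-13688)) = 1/(sqrt(5) + 49*(-1/13688)) = 1/(sqrt(5) - 49/13688) = 1/(-49/13688 + sqrt(5))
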